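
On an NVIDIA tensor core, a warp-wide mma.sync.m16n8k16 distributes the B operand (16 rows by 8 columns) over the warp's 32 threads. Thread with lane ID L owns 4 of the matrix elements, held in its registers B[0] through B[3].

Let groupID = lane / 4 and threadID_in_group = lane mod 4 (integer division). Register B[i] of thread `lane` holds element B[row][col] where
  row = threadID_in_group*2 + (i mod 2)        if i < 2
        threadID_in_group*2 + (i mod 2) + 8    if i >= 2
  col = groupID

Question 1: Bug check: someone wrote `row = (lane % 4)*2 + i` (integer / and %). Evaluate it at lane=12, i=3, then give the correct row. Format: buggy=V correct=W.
buggy=3 correct=9

`(lane % 4)*2 + i`[12,3]⇒3
L=12⇒gr=12>>2=3, th=12&3=0
[3]⇒row 0·2+1+8=9  col gr=3
row: 3 vs 9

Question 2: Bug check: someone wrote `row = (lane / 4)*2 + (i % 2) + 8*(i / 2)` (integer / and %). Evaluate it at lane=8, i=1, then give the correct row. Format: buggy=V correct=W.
`(lane / 4)*2 + (i % 2) + 8*(i / 2)`[8,1]=>5
8: grp=2,tig=0
[1] (0*2+1+0,2) = (1,2)
row: 5 vs 1

buggy=5 correct=1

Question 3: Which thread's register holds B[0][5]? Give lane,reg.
20,0

c: 5->gid=5  r: 0->r8=0,tid=0,i&1=0
L=5*4+0=20  i=0*2+0=0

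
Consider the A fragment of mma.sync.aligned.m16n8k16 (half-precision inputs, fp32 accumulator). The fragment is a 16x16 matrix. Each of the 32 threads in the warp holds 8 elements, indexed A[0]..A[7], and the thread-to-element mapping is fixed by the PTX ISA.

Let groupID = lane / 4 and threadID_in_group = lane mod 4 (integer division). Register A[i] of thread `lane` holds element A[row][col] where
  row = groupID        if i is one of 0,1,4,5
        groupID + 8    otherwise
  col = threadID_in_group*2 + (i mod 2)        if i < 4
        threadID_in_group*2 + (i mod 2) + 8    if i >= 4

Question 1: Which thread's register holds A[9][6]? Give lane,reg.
r=9->g=1,rb=1  c=6->cb=0,t=3,b0=0
L=1*4+3=7  i=0*4+1*2+0=2

7,2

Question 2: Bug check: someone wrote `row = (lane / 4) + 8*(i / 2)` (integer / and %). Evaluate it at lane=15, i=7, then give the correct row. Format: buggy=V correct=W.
`(lane / 4) + 8*(i / 2)`[15,7]->27
15: gid=3,tid=3
[7] (3+8,3*2+1+8) = (11,15)
row: 27 vs 11

buggy=27 correct=11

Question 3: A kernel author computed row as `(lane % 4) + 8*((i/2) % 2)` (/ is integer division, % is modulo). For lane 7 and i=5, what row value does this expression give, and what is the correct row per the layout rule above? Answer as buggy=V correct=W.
buggy=3 correct=1

`(lane % 4) + 8*((i/2) % 2)`[7,5]⇒3
lane 7⇒7/4=1, 7 mod 4=3
i=5  r:1+0⇒1  c:2·3+1+8⇒15
row: 3 vs 1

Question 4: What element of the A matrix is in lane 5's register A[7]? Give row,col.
9,11

L=5->g=5>>2=1, t=5&3=1
[7]->row 1+8=9  col 1·2+1+8=11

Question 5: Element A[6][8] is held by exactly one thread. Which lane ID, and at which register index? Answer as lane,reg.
r=6⇒gr=6,Rb=0  c=8⇒Cb=1,th=0,odd=0
L=6*4+0=24  i=1*4+0*2+0=4

24,4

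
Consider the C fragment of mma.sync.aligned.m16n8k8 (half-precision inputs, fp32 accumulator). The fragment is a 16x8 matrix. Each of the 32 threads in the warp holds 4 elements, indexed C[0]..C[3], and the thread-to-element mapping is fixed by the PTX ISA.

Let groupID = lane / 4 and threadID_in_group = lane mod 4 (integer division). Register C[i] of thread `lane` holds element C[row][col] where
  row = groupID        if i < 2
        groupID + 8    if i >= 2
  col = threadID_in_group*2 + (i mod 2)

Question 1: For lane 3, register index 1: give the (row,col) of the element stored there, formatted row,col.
lane 3: g=0 (3/4), t=3 (3%4)
i=1: r=0+0=0, c=3*2+1=7

0,7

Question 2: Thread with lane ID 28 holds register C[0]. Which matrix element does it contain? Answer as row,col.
L=28->g=28>>2=7, t=28&3=0
[0]->row 7+0=7  col 0·2+0=0

7,0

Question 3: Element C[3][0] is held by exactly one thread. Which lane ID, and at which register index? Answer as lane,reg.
12,0

r=3⇒gr=3,Rb=0  c=0⇒th=0,odd=0
L=3*4+0=12  i=0*2+0=0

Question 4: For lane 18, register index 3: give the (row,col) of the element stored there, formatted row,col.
12,5

18: g=4,t=2
[3] (4+8,2*2+1) = (12,5)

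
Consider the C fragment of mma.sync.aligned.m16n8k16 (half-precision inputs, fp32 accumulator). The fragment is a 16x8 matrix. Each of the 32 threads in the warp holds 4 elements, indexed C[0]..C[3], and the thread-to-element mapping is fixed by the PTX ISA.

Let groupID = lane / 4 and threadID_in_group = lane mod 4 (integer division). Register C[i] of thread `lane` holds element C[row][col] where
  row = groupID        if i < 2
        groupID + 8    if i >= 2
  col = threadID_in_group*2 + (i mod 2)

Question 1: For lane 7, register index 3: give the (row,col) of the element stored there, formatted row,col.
lane 7->7/4=1, 7 mod 4=3
i=3  r:1+8->9  c:2·3+1->7

9,7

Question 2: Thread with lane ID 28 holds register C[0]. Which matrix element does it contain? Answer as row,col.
28: gr=7,th=0
[0] (7+0,0*2+0) = (7,0)

7,0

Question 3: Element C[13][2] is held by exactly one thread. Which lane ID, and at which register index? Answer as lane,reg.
21,2

r:13=>grp=5,rB=1  c:2=>tig=1,lo=0
L=5*4+1=21  i=1*2+0=2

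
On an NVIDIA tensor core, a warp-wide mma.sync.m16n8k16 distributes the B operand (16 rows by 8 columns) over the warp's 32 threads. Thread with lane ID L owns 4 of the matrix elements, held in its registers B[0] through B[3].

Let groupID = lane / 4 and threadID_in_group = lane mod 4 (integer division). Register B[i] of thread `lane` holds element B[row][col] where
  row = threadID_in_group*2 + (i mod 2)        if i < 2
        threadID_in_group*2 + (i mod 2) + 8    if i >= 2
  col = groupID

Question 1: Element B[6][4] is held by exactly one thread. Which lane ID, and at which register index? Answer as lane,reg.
19,0

c=4->g=4  r=6->rb=0,t=3,b0=0
L=4*4+3=19  i=0*2+0=0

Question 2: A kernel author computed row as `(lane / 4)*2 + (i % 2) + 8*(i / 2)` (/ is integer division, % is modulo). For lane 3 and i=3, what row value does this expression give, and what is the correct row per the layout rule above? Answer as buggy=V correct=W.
buggy=9 correct=15

`(lane / 4)*2 + (i % 2) + 8*(i / 2)`[3,3]⇒9
lane 3: gr=0 (3/4), th=3 (3%4)
i=3: r=3*2+1+8=15, c=gr=0
row: 9 vs 15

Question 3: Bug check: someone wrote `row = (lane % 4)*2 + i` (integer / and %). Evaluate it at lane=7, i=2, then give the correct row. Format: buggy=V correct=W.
buggy=8 correct=14

`(lane % 4)*2 + i`[7,2]⇒8
lane 7⇒7/4=1, 7 mod 4=3
i=2  r:2·3+0+8⇒14  c:1
row: 8 vs 14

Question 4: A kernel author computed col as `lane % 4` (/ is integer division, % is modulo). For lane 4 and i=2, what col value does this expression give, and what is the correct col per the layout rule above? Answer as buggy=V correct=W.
buggy=0 correct=1

`lane % 4`[4,2]=>0
lane 4: grp=1 (4/4), tig=0 (4%4)
i=2: r=0*2+0+8=8, c=grp=1
col: 0 vs 1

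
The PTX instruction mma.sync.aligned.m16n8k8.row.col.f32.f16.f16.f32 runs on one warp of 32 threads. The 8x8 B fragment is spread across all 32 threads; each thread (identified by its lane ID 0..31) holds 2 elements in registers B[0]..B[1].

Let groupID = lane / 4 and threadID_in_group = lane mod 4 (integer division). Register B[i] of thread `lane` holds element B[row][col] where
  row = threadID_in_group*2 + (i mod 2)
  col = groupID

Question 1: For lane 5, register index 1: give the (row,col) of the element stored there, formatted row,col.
3,1

5: gid=1,tid=1
[1] (1*2+1,1) = (3,1)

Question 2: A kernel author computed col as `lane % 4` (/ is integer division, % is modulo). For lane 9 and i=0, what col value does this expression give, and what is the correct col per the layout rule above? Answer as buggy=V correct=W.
`lane % 4`[9,0]->1
L=9->g=9>>2=2, t=9&3=1
[0]->row 1·2+0=2  col g=2
col: 1 vs 2

buggy=1 correct=2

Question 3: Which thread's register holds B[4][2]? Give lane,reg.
c: 2->gid=2  r: 4->tid=2,i&1=0
L=2*4+2=10  i=0=0

10,0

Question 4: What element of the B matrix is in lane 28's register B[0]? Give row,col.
0,7

L=28->g=28>>2=7, t=28&3=0
[0]->row 0·2+0=0  col g=7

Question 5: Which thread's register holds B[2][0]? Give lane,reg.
c=0->g=0  r=2->t=1,b0=0
L=0*4+1=1  i=0=0

1,0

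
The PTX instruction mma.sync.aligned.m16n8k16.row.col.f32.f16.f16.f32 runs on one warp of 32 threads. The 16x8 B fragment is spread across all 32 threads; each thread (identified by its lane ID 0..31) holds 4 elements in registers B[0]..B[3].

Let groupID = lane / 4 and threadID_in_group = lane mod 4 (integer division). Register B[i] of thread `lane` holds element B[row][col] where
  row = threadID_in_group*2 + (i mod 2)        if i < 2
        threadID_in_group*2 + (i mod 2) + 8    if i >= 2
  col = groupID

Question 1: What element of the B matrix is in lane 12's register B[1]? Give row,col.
1,3

lane 12→12/4=3, 12 mod 4=0
i=1  r:2·0+1+0→1  c:3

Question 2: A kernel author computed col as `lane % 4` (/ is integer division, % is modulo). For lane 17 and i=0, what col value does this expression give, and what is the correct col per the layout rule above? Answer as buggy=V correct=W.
buggy=1 correct=4

`lane % 4`[17,0]->1
lane 17->17/4=4, 17 mod 4=1
i=0  r:2·1+0+0->2  c:4
col: 1 vs 4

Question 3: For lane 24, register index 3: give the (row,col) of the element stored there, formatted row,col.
9,6

24: g=6,t=0
[3] (0*2+1+8,6) = (9,6)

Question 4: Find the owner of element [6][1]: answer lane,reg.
c=1⇒gr=1  r=6⇒Rb=0,th=3,odd=0
L=1*4+3=7  i=0*2+0=0

7,0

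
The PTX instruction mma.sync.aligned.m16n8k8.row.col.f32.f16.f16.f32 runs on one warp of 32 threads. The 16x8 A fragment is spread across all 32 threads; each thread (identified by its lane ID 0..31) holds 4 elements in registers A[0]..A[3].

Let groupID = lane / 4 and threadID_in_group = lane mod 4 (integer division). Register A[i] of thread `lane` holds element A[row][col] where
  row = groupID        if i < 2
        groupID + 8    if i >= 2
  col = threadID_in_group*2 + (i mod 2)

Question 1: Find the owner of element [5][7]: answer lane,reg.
r=5->g=5,rb=0  c=7->t=3,b0=1
L=5*4+3=23  i=0*2+1=1

23,1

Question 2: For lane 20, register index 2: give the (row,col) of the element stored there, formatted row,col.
13,0

L=20→G=20>>2=5, T=20&3=0
[2]→row 5+8=13  col 0·2+0=0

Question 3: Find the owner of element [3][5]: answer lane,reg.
14,1

r=3⇒gr=3,Rb=0  c=5⇒th=2,odd=1
L=3*4+2=14  i=0*2+1=1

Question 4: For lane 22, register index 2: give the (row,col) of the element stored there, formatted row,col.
L=22⇒gr=22>>2=5, th=22&3=2
[2]⇒row 5+8=13  col 2·2+0=4

13,4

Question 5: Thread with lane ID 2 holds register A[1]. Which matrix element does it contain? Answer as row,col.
2: grp=0,tig=2
[1] (0+0,2*2+1) = (0,5)

0,5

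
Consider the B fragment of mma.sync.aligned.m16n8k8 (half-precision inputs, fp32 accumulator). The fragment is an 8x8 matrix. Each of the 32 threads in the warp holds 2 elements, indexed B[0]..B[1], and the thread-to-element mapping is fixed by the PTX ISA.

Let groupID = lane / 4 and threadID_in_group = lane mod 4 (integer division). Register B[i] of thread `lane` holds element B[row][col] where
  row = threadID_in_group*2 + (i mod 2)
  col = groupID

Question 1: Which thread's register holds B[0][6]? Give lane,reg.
24,0

c=6->g=6  r=0->t=0,b0=0
L=6*4+0=24  i=0=0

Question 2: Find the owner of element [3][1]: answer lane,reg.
c: 1->gid=1  r: 3->tid=1,i&1=1
L=1*4+1=5  i=1=1

5,1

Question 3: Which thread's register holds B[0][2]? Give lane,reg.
8,0

c=2⇒gr=2  r=0⇒th=0,odd=0
L=2*4+0=8  i=0=0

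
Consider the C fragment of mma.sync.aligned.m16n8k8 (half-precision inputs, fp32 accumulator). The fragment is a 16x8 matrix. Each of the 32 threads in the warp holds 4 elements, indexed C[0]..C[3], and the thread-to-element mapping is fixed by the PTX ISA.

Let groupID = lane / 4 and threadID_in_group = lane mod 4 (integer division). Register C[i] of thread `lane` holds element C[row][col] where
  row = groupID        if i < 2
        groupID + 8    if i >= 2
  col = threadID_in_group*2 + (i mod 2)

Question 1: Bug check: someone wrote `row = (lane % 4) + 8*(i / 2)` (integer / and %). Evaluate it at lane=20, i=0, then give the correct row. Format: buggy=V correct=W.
buggy=0 correct=5

`(lane % 4) + 8*(i / 2)`[20,0]→0
lane 20→20/4=5, 20 mod 4=0
i=0  r:5+0→5  c:2·0+0→0
row: 0 vs 5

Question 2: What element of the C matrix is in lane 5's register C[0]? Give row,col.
1,2

lane 5: G=1 (5/4), T=1 (5%4)
i=0: r=1+0=1, c=1*2+0=2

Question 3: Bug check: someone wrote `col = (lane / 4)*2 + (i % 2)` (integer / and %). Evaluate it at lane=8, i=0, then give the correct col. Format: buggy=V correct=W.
buggy=4 correct=0

`(lane / 4)*2 + (i % 2)`[8,0]→4
lane 8→8/4=2, 8 mod 4=0
i=0  r:2+0→2  c:2·0+0→0
col: 4 vs 0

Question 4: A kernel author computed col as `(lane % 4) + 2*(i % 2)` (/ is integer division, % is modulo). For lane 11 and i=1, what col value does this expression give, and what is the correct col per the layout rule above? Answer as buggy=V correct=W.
buggy=5 correct=7

`(lane % 4) + 2*(i % 2)`[11,1]→5
lane 11: G=2 (11/4), T=3 (11%4)
i=1: r=2+0=2, c=3*2+1=7
col: 5 vs 7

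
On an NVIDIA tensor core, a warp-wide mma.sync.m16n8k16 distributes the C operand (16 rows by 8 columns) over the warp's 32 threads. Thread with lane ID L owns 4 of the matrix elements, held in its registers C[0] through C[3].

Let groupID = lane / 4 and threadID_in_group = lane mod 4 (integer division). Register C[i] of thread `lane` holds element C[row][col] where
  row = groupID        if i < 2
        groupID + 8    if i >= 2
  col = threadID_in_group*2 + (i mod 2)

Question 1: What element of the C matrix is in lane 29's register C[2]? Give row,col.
lane 29->29/4=7, 29 mod 4=1
i=2  r:7+8->15  c:2·1+0->2

15,2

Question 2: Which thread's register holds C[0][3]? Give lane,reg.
1,1

r=0->g=0,rb=0  c=3->t=1,b0=1
L=0*4+1=1  i=0*2+1=1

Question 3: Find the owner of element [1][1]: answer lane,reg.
r: 1->gid=1,r8=0  c: 1->tid=0,i&1=1
L=1*4+0=4  i=0*2+1=1

4,1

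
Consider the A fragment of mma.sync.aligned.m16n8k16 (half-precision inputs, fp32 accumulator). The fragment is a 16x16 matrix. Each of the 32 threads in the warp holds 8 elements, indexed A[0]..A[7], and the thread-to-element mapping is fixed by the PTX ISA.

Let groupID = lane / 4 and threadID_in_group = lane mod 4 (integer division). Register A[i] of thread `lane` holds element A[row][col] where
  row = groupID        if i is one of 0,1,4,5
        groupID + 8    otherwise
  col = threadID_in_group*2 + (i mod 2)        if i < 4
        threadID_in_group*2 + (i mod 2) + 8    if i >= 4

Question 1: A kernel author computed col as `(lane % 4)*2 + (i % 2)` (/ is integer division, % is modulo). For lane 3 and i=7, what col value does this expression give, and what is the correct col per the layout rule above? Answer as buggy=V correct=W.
buggy=7 correct=15

`(lane % 4)*2 + (i % 2)`[3,7]→7
lane 3: G=0 (3/4), T=3 (3%4)
i=7: r=0+8=8, c=3*2+1+8=15
col: 7 vs 15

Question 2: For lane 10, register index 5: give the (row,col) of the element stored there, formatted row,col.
2,13

lane 10→10/4=2, 10 mod 4=2
i=5  r:2+0→2  c:2·2+1+8→13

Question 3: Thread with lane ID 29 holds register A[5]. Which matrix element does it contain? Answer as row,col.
7,11

L=29->gid=29>>2=7, tid=29&3=1
[5]->row 7+0=7  col 1·2+1+8=11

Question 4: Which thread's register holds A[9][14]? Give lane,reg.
r=9->g=1,rb=1  c=14->cb=1,t=3,b0=0
L=1*4+3=7  i=1*4+1*2+0=6

7,6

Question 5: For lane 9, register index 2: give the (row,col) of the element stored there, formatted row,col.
L=9=>grp=9>>2=2, tig=9&3=1
[2]=>row 2+8=10  col 1·2+0+0=2

10,2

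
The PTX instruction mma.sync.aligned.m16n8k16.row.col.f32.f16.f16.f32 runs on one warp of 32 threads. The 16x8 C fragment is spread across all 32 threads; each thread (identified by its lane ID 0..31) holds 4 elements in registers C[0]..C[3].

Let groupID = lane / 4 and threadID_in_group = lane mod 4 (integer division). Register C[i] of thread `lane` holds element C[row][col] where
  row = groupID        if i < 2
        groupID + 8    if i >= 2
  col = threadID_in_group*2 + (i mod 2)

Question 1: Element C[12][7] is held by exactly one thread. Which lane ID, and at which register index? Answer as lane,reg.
r=12⇒gr=4,Rb=1  c=7⇒th=3,odd=1
L=4*4+3=19  i=1*2+1=3

19,3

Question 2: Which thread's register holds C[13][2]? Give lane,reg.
21,2

r=13→G=5,rhi=1  c=2→T=1,p=0
L=5*4+1=21  i=1*2+0=2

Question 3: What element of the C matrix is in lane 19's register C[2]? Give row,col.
lane 19->19/4=4, 19 mod 4=3
i=2  r:4+8->12  c:2·3+0->6

12,6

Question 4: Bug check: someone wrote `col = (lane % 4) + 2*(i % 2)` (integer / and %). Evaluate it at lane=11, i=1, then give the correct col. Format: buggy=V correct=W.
buggy=5 correct=7

`(lane % 4) + 2*(i % 2)`[11,1]->5
lane 11->11/4=2, 11 mod 4=3
i=1  r:2+0->2  c:2·3+1->7
col: 5 vs 7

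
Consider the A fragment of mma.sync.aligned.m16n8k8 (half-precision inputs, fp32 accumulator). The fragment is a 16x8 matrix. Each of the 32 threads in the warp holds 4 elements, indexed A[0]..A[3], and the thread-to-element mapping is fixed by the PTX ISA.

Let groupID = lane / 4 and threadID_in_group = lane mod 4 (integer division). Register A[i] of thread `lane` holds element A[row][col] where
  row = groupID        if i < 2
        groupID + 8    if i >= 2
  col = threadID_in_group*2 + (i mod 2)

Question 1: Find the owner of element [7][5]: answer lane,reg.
r=7⇒gr=7,Rb=0  c=5⇒th=2,odd=1
L=7*4+2=30  i=0*2+1=1

30,1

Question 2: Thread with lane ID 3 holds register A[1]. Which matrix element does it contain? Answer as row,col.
L=3->g=3>>2=0, t=3&3=3
[1]->row 0+0=0  col 3·2+1=7

0,7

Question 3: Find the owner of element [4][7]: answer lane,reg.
19,1

r=4⇒gr=4,Rb=0  c=7⇒th=3,odd=1
L=4*4+3=19  i=0*2+1=1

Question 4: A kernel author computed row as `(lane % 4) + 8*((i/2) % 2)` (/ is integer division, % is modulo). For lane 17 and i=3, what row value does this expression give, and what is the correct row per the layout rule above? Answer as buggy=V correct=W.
`(lane % 4) + 8*((i/2) % 2)`[17,3]->9
17: gid=4,tid=1
[3] (4+8,1*2+1) = (12,3)
row: 9 vs 12

buggy=9 correct=12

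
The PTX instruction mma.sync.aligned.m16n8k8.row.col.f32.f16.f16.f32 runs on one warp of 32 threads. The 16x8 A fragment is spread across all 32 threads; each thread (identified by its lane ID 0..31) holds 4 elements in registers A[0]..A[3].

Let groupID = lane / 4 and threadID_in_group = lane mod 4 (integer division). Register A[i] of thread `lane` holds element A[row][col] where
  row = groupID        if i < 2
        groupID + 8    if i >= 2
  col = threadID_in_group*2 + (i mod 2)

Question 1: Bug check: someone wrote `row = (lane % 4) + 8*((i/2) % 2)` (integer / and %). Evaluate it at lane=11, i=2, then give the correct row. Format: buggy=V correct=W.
buggy=11 correct=10

`(lane % 4) + 8*((i/2) % 2)`[11,2]⇒11
lane 11: gr=2 (11/4), th=3 (11%4)
i=2: r=2+8=10, c=3*2+0=6
row: 11 vs 10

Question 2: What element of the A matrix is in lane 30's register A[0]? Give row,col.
7,4

L=30->gid=30>>2=7, tid=30&3=2
[0]->row 7+0=7  col 2·2+0=4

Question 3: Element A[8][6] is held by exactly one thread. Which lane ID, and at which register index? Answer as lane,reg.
r=8⇒gr=0,Rb=1  c=6⇒th=3,odd=0
L=0*4+3=3  i=1*2+0=2

3,2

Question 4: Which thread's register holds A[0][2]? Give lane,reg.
r:0=>grp=0,rB=0  c:2=>tig=1,lo=0
L=0*4+1=1  i=0*2+0=0

1,0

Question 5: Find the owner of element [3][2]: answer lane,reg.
13,0

r:3=>grp=3,rB=0  c:2=>tig=1,lo=0
L=3*4+1=13  i=0*2+0=0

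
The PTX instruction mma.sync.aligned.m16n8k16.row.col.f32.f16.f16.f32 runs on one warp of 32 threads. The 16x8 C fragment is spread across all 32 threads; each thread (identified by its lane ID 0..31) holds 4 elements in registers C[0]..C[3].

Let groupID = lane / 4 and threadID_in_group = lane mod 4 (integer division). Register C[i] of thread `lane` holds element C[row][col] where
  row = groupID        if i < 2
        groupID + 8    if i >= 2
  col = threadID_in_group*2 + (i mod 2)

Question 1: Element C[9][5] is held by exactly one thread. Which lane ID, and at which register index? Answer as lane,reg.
6,3

r:9=>grp=1,rB=1  c:5=>tig=2,lo=1
L=1*4+2=6  i=1*2+1=3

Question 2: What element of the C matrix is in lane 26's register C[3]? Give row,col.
L=26->gid=26>>2=6, tid=26&3=2
[3]->row 6+8=14  col 2·2+1=5

14,5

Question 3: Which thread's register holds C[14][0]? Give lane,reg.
r:14=>grp=6,rB=1  c:0=>tig=0,lo=0
L=6*4+0=24  i=1*2+0=2

24,2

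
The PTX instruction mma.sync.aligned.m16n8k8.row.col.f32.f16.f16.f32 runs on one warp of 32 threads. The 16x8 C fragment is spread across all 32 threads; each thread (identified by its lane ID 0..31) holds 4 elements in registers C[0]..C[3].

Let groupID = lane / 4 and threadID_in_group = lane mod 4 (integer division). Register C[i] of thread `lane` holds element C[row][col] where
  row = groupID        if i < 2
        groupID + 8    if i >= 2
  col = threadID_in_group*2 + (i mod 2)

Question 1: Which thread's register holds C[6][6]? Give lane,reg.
27,0

r:6=>grp=6,rB=0  c:6=>tig=3,lo=0
L=6*4+3=27  i=0*2+0=0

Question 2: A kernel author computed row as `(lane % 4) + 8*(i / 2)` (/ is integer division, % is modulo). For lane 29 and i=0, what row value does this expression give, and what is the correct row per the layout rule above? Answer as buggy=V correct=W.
`(lane % 4) + 8*(i / 2)`[29,0]->1
29: gid=7,tid=1
[0] (7+0,1*2+0) = (7,2)
row: 1 vs 7

buggy=1 correct=7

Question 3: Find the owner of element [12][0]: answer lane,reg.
16,2

r=12→G=4,rhi=1  c=0→T=0,p=0
L=4*4+0=16  i=1*2+0=2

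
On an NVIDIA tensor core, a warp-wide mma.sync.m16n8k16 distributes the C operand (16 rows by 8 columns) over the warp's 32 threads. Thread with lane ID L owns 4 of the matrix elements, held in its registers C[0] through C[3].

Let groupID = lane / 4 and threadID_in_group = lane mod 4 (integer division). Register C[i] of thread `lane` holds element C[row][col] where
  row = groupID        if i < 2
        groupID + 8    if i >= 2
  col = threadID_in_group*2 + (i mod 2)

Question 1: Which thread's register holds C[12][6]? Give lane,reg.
r:12=>grp=4,rB=1  c:6=>tig=3,lo=0
L=4*4+3=19  i=1*2+0=2

19,2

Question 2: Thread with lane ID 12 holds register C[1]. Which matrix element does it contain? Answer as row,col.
3,1

L=12⇒gr=12>>2=3, th=12&3=0
[1]⇒row 3+0=3  col 0·2+1=1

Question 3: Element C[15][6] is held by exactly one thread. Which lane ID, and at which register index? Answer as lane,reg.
31,2

r: 15->gid=7,r8=1  c: 6->tid=3,i&1=0
L=7*4+3=31  i=1*2+0=2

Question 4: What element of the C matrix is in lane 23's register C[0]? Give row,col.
5,6

L=23→G=23>>2=5, T=23&3=3
[0]→row 5+0=5  col 3·2+0=6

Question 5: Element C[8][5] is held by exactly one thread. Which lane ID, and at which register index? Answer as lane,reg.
r: 8->gid=0,r8=1  c: 5->tid=2,i&1=1
L=0*4+2=2  i=1*2+1=3

2,3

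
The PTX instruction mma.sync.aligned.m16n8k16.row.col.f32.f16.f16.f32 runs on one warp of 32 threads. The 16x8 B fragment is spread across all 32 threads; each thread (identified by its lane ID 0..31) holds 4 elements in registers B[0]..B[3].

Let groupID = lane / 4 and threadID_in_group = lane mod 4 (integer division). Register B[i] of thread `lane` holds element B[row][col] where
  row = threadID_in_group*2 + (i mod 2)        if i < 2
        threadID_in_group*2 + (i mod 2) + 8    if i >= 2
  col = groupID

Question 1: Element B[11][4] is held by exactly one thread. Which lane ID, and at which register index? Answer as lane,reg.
17,3

c=4→G=4  r=11→rhi=1,T=1,p=1
L=4*4+1=17  i=1*2+1=3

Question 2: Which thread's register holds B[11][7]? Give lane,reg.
c=7→G=7  r=11→rhi=1,T=1,p=1
L=7*4+1=29  i=1*2+1=3

29,3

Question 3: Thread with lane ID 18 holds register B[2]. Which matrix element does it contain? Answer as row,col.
12,4

18: grp=4,tig=2
[2] (2*2+0+8,4) = (12,4)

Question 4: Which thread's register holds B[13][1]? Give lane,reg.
6,3

c=1->g=1  r=13->rb=1,t=2,b0=1
L=1*4+2=6  i=1*2+1=3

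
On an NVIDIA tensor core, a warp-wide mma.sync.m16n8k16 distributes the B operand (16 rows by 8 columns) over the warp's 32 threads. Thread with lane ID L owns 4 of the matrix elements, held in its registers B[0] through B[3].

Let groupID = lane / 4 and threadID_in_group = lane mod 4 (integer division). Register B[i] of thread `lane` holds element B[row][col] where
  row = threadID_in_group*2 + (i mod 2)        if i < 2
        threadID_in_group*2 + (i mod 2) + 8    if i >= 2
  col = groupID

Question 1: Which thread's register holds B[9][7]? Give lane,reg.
c:7=>grp=7  r:9=>rB=1,tig=0,lo=1
L=7*4+0=28  i=1*2+1=3

28,3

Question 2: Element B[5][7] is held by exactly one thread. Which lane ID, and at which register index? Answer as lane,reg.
c:7=>grp=7  r:5=>rB=0,tig=2,lo=1
L=7*4+2=30  i=0*2+1=1

30,1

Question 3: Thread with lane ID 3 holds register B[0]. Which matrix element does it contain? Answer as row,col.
3: G=0,T=3
[0] (3*2+0+0,0) = (6,0)

6,0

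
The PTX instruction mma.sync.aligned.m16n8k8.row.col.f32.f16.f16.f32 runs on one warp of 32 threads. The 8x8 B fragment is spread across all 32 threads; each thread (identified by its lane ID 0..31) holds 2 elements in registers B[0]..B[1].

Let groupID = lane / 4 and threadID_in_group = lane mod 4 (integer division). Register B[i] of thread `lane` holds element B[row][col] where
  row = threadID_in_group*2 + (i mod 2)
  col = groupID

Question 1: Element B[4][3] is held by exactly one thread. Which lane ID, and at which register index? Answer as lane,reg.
c:3=>grp=3  r:4=>tig=2,lo=0
L=3*4+2=14  i=0=0

14,0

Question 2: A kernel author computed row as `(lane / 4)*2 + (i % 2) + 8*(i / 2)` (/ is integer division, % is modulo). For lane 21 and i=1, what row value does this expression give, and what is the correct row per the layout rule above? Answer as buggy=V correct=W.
`(lane / 4)*2 + (i % 2) + 8*(i / 2)`[21,1]->11
L=21->gid=21>>2=5, tid=21&3=1
[1]->row 1·2+1=3  col gid=5
row: 11 vs 3

buggy=11 correct=3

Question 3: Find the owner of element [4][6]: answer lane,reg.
c: 6->gid=6  r: 4->tid=2,i&1=0
L=6*4+2=26  i=0=0

26,0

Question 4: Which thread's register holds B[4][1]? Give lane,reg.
c=1->g=1  r=4->t=2,b0=0
L=1*4+2=6  i=0=0

6,0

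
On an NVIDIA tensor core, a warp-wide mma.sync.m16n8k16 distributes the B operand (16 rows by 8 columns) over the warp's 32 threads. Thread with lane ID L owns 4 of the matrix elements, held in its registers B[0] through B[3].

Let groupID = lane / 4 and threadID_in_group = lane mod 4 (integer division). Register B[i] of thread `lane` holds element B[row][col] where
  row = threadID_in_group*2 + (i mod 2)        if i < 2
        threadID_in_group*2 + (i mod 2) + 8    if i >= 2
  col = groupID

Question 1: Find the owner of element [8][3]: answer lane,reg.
12,2

c:3=>grp=3  r:8=>rB=1,tig=0,lo=0
L=3*4+0=12  i=1*2+0=2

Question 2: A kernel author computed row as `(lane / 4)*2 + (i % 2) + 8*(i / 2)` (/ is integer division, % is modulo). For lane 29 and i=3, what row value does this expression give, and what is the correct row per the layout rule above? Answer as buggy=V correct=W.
`(lane / 4)*2 + (i % 2) + 8*(i / 2)`[29,3]->23
lane 29: g=7 (29/4), t=1 (29%4)
i=3: r=1*2+1+8=11, c=g=7
row: 23 vs 11

buggy=23 correct=11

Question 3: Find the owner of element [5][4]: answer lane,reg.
c: 4->gid=4  r: 5->r8=0,tid=2,i&1=1
L=4*4+2=18  i=0*2+1=1

18,1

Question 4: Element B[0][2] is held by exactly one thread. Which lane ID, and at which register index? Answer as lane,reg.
c=2->g=2  r=0->rb=0,t=0,b0=0
L=2*4+0=8  i=0*2+0=0

8,0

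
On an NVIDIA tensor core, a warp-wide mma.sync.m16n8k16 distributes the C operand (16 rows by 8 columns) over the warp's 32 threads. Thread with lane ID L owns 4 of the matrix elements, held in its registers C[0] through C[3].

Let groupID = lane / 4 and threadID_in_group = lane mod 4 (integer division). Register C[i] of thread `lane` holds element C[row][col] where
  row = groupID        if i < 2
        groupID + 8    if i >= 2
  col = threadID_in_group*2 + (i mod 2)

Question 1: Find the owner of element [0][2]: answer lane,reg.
r=0->g=0,rb=0  c=2->t=1,b0=0
L=0*4+1=1  i=0*2+0=0

1,0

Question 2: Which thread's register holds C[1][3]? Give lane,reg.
5,1

r=1->g=1,rb=0  c=3->t=1,b0=1
L=1*4+1=5  i=0*2+1=1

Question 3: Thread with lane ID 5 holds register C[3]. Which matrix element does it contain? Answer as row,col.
lane 5: grp=1 (5/4), tig=1 (5%4)
i=3: r=1+8=9, c=1*2+1=3

9,3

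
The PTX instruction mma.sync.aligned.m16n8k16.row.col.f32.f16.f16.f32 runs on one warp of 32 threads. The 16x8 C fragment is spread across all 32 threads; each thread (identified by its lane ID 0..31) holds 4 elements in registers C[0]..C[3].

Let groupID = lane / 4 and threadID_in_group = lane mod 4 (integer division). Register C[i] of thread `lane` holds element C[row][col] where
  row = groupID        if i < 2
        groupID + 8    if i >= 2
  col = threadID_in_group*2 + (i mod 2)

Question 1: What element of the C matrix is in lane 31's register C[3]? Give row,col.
15,7

lane 31⇒31/4=7, 31 mod 4=3
i=3  r:7+8⇒15  c:2·3+1⇒7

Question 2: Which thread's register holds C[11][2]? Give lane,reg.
13,2

r=11->g=3,rb=1  c=2->t=1,b0=0
L=3*4+1=13  i=1*2+0=2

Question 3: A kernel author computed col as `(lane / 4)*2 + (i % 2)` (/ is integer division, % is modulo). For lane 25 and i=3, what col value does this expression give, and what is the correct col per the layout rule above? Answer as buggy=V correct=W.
`(lane / 4)*2 + (i % 2)`[25,3]→13
L=25→G=25>>2=6, T=25&3=1
[3]→row 6+8=14  col 1·2+1=3
col: 13 vs 3

buggy=13 correct=3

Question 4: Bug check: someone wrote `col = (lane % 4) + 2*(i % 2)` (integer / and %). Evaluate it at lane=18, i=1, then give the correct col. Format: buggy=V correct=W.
buggy=4 correct=5

`(lane % 4) + 2*(i % 2)`[18,1]→4
18: G=4,T=2
[1] (4+0,2*2+1) = (4,5)
col: 4 vs 5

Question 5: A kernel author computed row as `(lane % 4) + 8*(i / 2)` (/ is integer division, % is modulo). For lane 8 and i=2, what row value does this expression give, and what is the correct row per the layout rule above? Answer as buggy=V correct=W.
buggy=8 correct=10

`(lane % 4) + 8*(i / 2)`[8,2]⇒8
lane 8: gr=2 (8/4), th=0 (8%4)
i=2: r=2+8=10, c=0*2+0=0
row: 8 vs 10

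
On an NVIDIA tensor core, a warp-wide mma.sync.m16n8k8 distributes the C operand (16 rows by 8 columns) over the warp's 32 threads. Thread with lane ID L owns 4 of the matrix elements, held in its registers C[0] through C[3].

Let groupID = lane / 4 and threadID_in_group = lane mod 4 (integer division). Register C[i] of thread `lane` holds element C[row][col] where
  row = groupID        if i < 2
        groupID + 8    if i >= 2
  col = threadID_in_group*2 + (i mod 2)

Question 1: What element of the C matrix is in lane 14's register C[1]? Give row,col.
3,5

14: gr=3,th=2
[1] (3+0,2*2+1) = (3,5)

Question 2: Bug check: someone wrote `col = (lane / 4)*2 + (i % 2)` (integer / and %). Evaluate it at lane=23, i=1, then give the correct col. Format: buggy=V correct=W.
buggy=11 correct=7

`(lane / 4)*2 + (i % 2)`[23,1]⇒11
lane 23⇒23/4=5, 23 mod 4=3
i=1  r:5+0⇒5  c:2·3+1⇒7
col: 11 vs 7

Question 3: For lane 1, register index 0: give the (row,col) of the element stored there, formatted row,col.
lane 1=>1/4=0, 1 mod 4=1
i=0  r:0+0=>0  c:2·1+0=>2

0,2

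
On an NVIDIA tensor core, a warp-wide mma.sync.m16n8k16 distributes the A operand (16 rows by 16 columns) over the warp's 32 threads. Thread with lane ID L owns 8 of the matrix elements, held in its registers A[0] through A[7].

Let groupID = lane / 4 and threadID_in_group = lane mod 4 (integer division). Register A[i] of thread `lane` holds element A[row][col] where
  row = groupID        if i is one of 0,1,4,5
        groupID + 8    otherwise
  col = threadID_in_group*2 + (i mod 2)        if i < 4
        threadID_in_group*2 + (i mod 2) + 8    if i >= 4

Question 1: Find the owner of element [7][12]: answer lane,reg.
30,4

r=7⇒gr=7,Rb=0  c=12⇒Cb=1,th=2,odd=0
L=7*4+2=30  i=1*4+0*2+0=4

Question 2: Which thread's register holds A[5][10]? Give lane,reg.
r:5=>grp=5,rB=0  c:10=>cB=1,tig=1,lo=0
L=5*4+1=21  i=1*4+0*2+0=4

21,4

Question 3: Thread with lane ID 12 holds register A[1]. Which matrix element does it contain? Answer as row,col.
L=12->g=12>>2=3, t=12&3=0
[1]->row 3+0=3  col 0·2+1+0=1

3,1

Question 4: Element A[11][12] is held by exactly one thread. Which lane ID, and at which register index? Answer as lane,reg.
r=11→G=3,rhi=1  c=12→chi=1,T=2,p=0
L=3*4+2=14  i=1*4+1*2+0=6

14,6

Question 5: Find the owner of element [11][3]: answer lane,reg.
r: 11->gid=3,r8=1  c: 3->c8=0,tid=1,i&1=1
L=3*4+1=13  i=0*4+1*2+1=3

13,3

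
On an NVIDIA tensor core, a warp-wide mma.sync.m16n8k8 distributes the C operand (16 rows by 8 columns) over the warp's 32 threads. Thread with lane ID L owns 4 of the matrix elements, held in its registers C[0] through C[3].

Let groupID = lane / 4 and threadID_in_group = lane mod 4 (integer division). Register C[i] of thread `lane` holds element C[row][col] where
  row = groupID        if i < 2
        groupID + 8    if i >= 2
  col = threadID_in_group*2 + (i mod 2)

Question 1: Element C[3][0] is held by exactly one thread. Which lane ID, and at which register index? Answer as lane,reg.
r:3=>grp=3,rB=0  c:0=>tig=0,lo=0
L=3*4+0=12  i=0*2+0=0

12,0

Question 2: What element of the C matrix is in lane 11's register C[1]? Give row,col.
2,7

11: gr=2,th=3
[1] (2+0,3*2+1) = (2,7)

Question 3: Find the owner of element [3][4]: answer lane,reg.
r=3→G=3,rhi=0  c=4→T=2,p=0
L=3*4+2=14  i=0*2+0=0

14,0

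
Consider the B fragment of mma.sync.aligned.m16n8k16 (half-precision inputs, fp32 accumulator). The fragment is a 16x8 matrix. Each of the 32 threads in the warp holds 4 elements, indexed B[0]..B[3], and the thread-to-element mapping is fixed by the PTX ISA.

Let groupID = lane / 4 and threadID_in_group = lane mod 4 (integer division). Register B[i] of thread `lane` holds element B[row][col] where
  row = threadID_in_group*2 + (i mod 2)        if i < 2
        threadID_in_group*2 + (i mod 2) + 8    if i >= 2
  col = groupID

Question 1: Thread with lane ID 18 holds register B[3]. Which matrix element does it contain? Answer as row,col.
lane 18: grp=4 (18/4), tig=2 (18%4)
i=3: r=2*2+1+8=13, c=grp=4

13,4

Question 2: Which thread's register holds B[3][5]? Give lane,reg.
21,1

c: 5->gid=5  r: 3->r8=0,tid=1,i&1=1
L=5*4+1=21  i=0*2+1=1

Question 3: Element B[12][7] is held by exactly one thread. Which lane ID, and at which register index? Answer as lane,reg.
c:7=>grp=7  r:12=>rB=1,tig=2,lo=0
L=7*4+2=30  i=1*2+0=2

30,2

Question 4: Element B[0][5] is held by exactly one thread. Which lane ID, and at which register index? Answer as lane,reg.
c=5->g=5  r=0->rb=0,t=0,b0=0
L=5*4+0=20  i=0*2+0=0

20,0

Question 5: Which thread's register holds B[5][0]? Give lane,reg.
2,1

c=0→G=0  r=5→rhi=0,T=2,p=1
L=0*4+2=2  i=0*2+1=1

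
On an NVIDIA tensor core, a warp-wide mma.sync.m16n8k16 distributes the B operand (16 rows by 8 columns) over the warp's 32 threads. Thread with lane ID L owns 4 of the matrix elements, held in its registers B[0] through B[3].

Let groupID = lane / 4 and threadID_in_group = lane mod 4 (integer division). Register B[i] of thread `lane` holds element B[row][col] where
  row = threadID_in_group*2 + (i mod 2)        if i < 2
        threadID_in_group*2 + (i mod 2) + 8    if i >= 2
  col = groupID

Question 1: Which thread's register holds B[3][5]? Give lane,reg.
c: 5->gid=5  r: 3->r8=0,tid=1,i&1=1
L=5*4+1=21  i=0*2+1=1

21,1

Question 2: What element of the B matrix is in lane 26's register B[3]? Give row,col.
13,6

L=26→G=26>>2=6, T=26&3=2
[3]→row 2·2+1+8=13  col G=6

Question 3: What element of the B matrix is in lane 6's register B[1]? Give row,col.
5,1

lane 6: g=1 (6/4), t=2 (6%4)
i=1: r=2*2+1+0=5, c=g=1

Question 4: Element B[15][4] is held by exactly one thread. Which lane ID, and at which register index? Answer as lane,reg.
19,3

c=4->g=4  r=15->rb=1,t=3,b0=1
L=4*4+3=19  i=1*2+1=3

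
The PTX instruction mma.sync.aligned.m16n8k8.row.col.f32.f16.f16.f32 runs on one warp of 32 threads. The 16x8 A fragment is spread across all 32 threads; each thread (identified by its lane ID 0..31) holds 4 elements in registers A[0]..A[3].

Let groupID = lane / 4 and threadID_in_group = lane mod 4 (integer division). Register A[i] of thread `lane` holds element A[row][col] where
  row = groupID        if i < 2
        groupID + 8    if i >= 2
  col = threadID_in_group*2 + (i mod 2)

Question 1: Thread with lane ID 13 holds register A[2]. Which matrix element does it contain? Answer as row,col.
lane 13: g=3 (13/4), t=1 (13%4)
i=2: r=3+8=11, c=1*2+0=2

11,2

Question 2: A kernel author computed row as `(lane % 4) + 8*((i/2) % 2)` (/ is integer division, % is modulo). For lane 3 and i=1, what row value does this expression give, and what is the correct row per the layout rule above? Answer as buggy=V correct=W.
buggy=3 correct=0

`(lane % 4) + 8*((i/2) % 2)`[3,1]⇒3
L=3⇒gr=3>>2=0, th=3&3=3
[1]⇒row 0+0=0  col 3·2+1=7
row: 3 vs 0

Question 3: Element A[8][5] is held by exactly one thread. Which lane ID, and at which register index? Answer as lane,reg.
2,3

r:8=>grp=0,rB=1  c:5=>tig=2,lo=1
L=0*4+2=2  i=1*2+1=3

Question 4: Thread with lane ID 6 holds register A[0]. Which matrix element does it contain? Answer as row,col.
L=6->gid=6>>2=1, tid=6&3=2
[0]->row 1+0=1  col 2·2+0=4

1,4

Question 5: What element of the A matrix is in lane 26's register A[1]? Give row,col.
26: grp=6,tig=2
[1] (6+0,2*2+1) = (6,5)

6,5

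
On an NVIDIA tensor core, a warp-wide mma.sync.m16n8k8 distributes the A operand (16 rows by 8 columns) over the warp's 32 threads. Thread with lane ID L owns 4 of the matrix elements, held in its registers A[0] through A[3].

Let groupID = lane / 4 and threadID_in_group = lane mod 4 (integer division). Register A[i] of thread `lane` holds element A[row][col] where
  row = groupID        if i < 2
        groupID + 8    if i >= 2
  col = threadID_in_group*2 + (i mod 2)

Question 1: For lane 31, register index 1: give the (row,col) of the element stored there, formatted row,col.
L=31⇒gr=31>>2=7, th=31&3=3
[1]⇒row 7+0=7  col 3·2+1=7

7,7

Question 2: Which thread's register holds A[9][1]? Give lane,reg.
4,3

r=9⇒gr=1,Rb=1  c=1⇒th=0,odd=1
L=1*4+0=4  i=1*2+1=3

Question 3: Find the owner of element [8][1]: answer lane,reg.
r:8=>grp=0,rB=1  c:1=>tig=0,lo=1
L=0*4+0=0  i=1*2+1=3

0,3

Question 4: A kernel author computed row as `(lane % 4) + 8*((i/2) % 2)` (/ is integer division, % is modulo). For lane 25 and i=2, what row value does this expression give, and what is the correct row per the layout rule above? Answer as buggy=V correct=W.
`(lane % 4) + 8*((i/2) % 2)`[25,2]⇒9
L=25⇒gr=25>>2=6, th=25&3=1
[2]⇒row 6+8=14  col 1·2+0=2
row: 9 vs 14

buggy=9 correct=14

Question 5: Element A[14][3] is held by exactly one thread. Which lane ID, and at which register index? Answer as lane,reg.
r: 14->gid=6,r8=1  c: 3->tid=1,i&1=1
L=6*4+1=25  i=1*2+1=3

25,3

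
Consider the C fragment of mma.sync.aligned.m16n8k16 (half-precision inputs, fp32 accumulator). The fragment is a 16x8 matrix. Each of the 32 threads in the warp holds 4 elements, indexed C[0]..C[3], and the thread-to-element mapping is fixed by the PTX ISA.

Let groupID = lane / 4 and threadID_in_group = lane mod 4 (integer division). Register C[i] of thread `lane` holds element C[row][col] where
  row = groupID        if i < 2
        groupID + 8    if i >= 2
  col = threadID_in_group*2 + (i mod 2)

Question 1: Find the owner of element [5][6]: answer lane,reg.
23,0

r:5=>grp=5,rB=0  c:6=>tig=3,lo=0
L=5*4+3=23  i=0*2+0=0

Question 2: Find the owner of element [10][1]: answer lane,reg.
8,3

r: 10->gid=2,r8=1  c: 1->tid=0,i&1=1
L=2*4+0=8  i=1*2+1=3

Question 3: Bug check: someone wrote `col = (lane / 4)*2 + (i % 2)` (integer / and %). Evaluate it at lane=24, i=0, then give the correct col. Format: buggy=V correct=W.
`(lane / 4)*2 + (i % 2)`[24,0]->12
lane 24: gid=6 (24/4), tid=0 (24%4)
i=0: r=6+0=6, c=0*2+0=0
col: 12 vs 0

buggy=12 correct=0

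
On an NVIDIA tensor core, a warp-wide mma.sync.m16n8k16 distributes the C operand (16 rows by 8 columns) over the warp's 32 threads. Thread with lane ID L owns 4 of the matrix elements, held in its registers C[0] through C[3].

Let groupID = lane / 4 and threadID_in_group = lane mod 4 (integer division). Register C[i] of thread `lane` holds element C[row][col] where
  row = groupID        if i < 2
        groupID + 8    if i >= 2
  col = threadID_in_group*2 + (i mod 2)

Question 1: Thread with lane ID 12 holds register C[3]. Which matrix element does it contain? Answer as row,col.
11,1

12: G=3,T=0
[3] (3+8,0*2+1) = (11,1)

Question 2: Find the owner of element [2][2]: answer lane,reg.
r=2->g=2,rb=0  c=2->t=1,b0=0
L=2*4+1=9  i=0*2+0=0

9,0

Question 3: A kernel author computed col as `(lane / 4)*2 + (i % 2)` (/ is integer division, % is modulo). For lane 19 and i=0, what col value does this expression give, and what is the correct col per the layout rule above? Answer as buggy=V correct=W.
buggy=8 correct=6

`(lane / 4)*2 + (i % 2)`[19,0]->8
lane 19->19/4=4, 19 mod 4=3
i=0  r:4+0->4  c:2·3+0->6
col: 8 vs 6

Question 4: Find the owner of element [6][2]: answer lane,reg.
r=6->g=6,rb=0  c=2->t=1,b0=0
L=6*4+1=25  i=0*2+0=0

25,0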